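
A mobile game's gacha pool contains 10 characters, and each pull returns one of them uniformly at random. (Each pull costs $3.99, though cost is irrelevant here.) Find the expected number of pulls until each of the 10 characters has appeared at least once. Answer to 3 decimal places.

29.290

After k distinct characters have appeared, the next pull gives a new one with probability (10-k)/10, so the expected wait for the (k+1)-th is 10/(10-k).
E[T] = 10/10 + 10/9 + 10/8 + ... + 10/2 + 10/1 = 10·H_{10}.
H_{10} = 2.9290, so E[T] = 29.2897.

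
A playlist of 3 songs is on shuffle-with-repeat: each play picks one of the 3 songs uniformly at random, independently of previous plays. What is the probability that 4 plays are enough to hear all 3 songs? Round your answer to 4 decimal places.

Let A_i be the event that song i is missing after 4 plays. By inclusion–exclusion on the A_i,
P(all seen) = Σ_{j=0}^{3} (-1)^j C(3,j)((3-j)/3)^4
= 1.00000 - 0.59259 + 0.03704 - 0.00000
= 0.44444.

0.4444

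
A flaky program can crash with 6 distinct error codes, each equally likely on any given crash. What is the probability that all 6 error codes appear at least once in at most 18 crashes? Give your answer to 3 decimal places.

0.785

By inclusion–exclusion over which error codes are missing,
P(all seen) = Σ_{j=0}^{6} (-1)^j C(6,j)((6-j)/6)^18
= 1.0000 - 0.2254 + 0.0101 - 0.0001 + 0.0000 - 0.0000 + 0.0000
= 0.7847.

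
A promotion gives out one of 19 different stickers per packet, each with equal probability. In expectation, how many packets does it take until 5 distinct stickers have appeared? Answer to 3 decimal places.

5.627

Going from k to k+1 distinct takes a geometric number of packets with mean 19/(19-k).
Sum over k = 0,...,4: E = 19/19 + 19/18 + 19/17 + 19/16 + 19/15 = 5.6274.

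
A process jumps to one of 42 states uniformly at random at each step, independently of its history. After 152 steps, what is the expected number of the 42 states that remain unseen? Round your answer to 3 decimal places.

1.078

For each state, P(unseen after 152) = (41/42)^152 = 0.0257.
By linearity of expectation, E[unseen] = 42·(41/42)^152 = 1.0777.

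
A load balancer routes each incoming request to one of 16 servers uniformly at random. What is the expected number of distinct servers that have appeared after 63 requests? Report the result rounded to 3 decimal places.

15.726

For each server, P(seen in 63 requests) = 1 - (15/16)^63 = 0.9829.
By linearity of expectation, E[distinct seen] = 16·(1 - (15/16)^63) = 15.7256.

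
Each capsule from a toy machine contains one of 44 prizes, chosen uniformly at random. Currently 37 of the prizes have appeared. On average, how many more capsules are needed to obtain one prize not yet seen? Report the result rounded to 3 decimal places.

Each capsule yields a new prize with probability (44-37)/44 = 7/44, so the wait is geometric with mean 44/7.
E = 44/7 = 6.2857.

6.286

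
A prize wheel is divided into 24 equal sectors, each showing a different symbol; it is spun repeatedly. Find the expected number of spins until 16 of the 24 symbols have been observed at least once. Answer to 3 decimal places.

With k distinct symbols already seen, the next new one arrives after an expected 24/(24-k) spins.
Sum over k = 0,...,15: E = 24/24 + 24/23 + 24/22 + ... + 24/10 + 24/9 = 25.3944.

25.394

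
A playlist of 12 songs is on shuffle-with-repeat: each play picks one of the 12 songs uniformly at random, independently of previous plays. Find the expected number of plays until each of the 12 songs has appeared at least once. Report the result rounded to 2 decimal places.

37.24

Split into phases: going from k distinct to k+1 distinct takes on average 12/(12-k) plays.
E[T] = 12/12 + 12/11 + 12/10 + ... + 12/2 + 12/1 = 12·H_{12}.
H_{12} = 3.103, so E[T] = 37.239.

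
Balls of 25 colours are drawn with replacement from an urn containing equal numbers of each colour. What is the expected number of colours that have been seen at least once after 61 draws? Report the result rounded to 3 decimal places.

22.928

For each colour, P(seen in 61 draws) = 1 - (24/25)^61 = 0.9171.
By linearity of expectation, E[distinct seen] = 25·(1 - (24/25)^61) = 22.9275.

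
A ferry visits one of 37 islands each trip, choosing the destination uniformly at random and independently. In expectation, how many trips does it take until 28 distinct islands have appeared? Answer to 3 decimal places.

50.787

Going from k to k+1 distinct takes a geometric number of trips with mean 37/(37-k).
Sum over k = 0,...,27: E = 37/37 + 37/36 + 37/35 + ... + 37/11 + 37/10 = 50.7869.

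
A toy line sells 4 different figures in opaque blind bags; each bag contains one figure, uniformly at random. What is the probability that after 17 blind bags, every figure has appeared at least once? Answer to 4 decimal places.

0.9700

By inclusion–exclusion over which figures are missing,
P(all seen) = Σ_{j=0}^{4} (-1)^j C(4,j)((4-j)/4)^17
= 1.00000 - 0.03007 + 0.00005 - 0.00000 + 0.00000
= 0.96998.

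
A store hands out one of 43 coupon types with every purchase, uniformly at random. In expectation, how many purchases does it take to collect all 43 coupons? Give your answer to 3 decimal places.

After k distinct coupons have appeared, the next purchase gives a new one with probability (43-k)/43, so the expected wait for the (k+1)-th is 43/(43-k).
E[T] = 43/43 + 43/42 + 43/41 + ... + 43/2 + 43/1 = 43·H_{43}.
H_{43} = 4.3500, so E[T] = 187.0499.

187.050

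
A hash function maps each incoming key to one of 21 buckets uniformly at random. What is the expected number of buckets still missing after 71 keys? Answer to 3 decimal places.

For each bucket, P(unseen after 71) = (20/21)^71 = 0.0313.
By linearity of expectation, E[unseen] = 21·(20/21)^71 = 0.6573.

0.657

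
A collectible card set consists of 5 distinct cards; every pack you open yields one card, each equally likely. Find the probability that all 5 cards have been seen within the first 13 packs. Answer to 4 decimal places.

0.7381

By inclusion–exclusion over which cards are missing,
P(all seen) = Σ_{j=0}^{5} (-1)^j C(5,j)((5-j)/5)^13
= 1.00000 - 0.27488 + 0.01306 - 0.00007 + 0.00000 - 0.00000
= 0.73812.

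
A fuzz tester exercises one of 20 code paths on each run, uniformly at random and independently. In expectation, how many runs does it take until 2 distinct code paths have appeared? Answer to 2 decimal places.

2.05

With k distinct code paths already seen, the next new one arrives after an expected 20/(20-k) runs.
Sum over k = 0,...,1: E = 20/20 + 20/19 = 2.053.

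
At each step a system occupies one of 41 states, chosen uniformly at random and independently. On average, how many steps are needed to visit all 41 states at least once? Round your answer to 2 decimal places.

176.42

After k distinct states have appeared, the next step gives a new one with probability (41-k)/41, so the expected wait for the (k+1)-th is 41/(41-k).
E[T] = 41/41 + 41/40 + 41/39 + ... + 41/2 + 41/1 = 41·H_{41}.
H_{41} = 4.303, so E[T] = 176.420.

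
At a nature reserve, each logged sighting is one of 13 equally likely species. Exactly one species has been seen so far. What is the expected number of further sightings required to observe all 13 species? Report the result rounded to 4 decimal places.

40.3417

From k distinct to k+1 distinct takes on average 13/(13-k) sightings.
Sum over k = 1,...,12: E = 13/12 + 13/11 + 13/10 + ... + 13/2 + 13/1 = 40.34174.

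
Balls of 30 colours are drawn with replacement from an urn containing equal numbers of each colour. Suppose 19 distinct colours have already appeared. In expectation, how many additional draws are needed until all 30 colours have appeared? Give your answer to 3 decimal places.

With k distinct colours already seen, the next new one takes an expected 30/(30-k) draws.
Sum over k = 19,...,29: E = 30/11 + 30/10 + 30/9 + ... + 30/2 + 30/1 = 90.5963.

90.596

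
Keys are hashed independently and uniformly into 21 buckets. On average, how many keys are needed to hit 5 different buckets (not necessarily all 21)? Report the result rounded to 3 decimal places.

5.557

Going from k to k+1 distinct takes a geometric number of keys with mean 21/(21-k).
Sum over k = 0,...,4: E = 21/21 + 21/20 + 21/19 + 21/18 + 21/17 = 5.5572.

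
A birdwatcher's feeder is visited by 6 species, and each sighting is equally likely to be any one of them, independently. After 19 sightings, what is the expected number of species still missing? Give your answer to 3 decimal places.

For each species, P(unseen after 19) = (5/6)^19 = 0.0313.
By linearity of expectation, E[unseen] = 6·(5/6)^19 = 0.1878.

0.188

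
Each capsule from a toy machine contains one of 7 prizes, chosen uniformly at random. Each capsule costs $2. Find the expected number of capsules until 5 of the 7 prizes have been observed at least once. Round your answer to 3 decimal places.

Going from k to k+1 distinct takes a geometric number of capsules with mean 7/(7-k).
Sum over k = 0,...,4: E = 7/7 + 7/6 + 7/5 + 7/4 + 7/3 = 7.6500.

7.650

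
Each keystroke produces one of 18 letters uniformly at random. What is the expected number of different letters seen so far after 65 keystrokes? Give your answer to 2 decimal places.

For each letter, P(seen in 65 keystrokes) = 1 - (17/18)^65 = 0.976.
By linearity of expectation, E[distinct seen] = 18·(1 - (17/18)^65) = 17.562.

17.56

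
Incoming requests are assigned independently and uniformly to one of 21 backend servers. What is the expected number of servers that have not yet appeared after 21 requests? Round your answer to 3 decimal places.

7.538

For each server, P(unseen after 21) = (20/21)^21 = 0.3589.
By linearity of expectation, E[unseen] = 21·(20/21)^21 = 7.5378.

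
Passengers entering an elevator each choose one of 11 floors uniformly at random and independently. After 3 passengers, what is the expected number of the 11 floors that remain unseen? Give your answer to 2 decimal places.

8.26

For each floor, P(unseen after 3) = (10/11)^3 = 0.751.
By linearity of expectation, E[unseen] = 11·(10/11)^3 = 8.264.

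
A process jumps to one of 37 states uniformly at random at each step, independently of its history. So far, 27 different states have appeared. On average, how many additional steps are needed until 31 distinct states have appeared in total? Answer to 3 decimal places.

17.722

From k distinct to k+1 distinct takes on average 37/(37-k) steps.
Sum over k = 27,...,30: E = 37/10 + 37/9 + 37/8 + 37/7 = 17.7218.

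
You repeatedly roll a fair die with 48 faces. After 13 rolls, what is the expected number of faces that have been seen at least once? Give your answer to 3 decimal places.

For each face, P(seen in 13 rolls) = 1 - (47/48)^13 = 0.2394.
By linearity of expectation, E[distinct seen] = 48·(1 - (47/48)^13) = 11.4929.

11.493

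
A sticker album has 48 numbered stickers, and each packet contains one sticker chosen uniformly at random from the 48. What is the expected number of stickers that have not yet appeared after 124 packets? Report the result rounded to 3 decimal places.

3.527

For each sticker, P(unseen after 124) = (47/48)^124 = 0.0735.
By linearity of expectation, E[unseen] = 48·(47/48)^124 = 3.5275.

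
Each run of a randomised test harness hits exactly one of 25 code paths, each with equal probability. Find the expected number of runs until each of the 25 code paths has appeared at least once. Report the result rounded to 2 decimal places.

Split into phases: going from k distinct to k+1 distinct takes on average 25/(25-k) runs.
E[T] = 25/25 + 25/24 + 25/23 + ... + 25/2 + 25/1 = 25·H_{25}.
H_{25} = 3.816, so E[T] = 95.399.

95.40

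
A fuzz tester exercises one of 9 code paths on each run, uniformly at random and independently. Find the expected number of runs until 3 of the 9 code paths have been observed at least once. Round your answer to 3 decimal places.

3.411

Going from k to k+1 distinct takes a geometric number of runs with mean 9/(9-k).
Sum over k = 0,...,2: E = 9/9 + 9/8 + 9/7 = 3.4107.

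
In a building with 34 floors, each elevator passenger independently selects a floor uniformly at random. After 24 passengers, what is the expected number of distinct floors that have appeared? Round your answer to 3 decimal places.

For each floor, P(seen in 24 passengers) = 1 - (33/34)^24 = 0.5115.
By linearity of expectation, E[distinct seen] = 34·(1 - (33/34)^24) = 17.3919.

17.392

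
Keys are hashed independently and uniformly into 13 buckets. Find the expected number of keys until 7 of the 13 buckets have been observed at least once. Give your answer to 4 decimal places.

9.4917

Going from k to k+1 distinct takes a geometric number of keys with mean 13/(13-k).
Sum over k = 0,...,6: E = 13/13 + 13/12 + 13/11 + ... + 13/8 + 13/7 = 9.49174.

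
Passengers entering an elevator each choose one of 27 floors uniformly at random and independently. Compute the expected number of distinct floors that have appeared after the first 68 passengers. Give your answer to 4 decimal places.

24.9260

For each floor, P(seen in 68 passengers) = 1 - (26/27)^68 = 0.92318.
By linearity of expectation, E[distinct seen] = 27·(1 - (26/27)^68) = 24.92597.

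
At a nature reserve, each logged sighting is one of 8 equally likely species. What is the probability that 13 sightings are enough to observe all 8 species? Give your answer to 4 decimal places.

By inclusion–exclusion over which species are missing,
P(all seen) = Σ_{j=0}^{8} (-1)^j C(8,j)((8-j)/8)^13
= 1.00000 - 1.40992 + 0.66520 - 0.12434 + 0.00854 - 0.00016 + 0.00000 - 0.00000 + 0.00000
= 0.13932.

0.1393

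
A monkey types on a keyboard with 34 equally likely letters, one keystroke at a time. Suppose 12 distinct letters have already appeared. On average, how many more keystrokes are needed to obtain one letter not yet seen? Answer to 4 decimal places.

1.5455

Each keystroke yields a new letter with probability (34-12)/34 = 22/34, so the wait is geometric with mean 34/22.
E = 34/22 = 1.54545.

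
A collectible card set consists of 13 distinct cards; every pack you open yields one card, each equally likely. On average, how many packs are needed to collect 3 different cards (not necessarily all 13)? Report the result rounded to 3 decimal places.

3.265

With k distinct cards already seen, the next new one arrives after an expected 13/(13-k) packs.
Sum over k = 0,...,2: E = 13/13 + 13/12 + 13/11 = 3.2652.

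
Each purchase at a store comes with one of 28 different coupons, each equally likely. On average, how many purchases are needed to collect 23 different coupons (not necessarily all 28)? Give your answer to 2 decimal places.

With k distinct coupons already seen, the next new one arrives after an expected 28/(28-k) purchases.
Sum over k = 0,...,22: E = 28/28 + 28/27 + 28/26 + ... + 28/7 + 28/6 = 46.027.

46.03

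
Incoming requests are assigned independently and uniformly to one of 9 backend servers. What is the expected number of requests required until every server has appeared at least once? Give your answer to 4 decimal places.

The wait to go from k to k+1 distinct servers is geometric with mean 9/(9-k).
E[T] = 9/9 + 9/8 + 9/7 + ... + 9/2 + 9/1 = 9·H_{9}.
H_{9} = 2.82897, so E[T] = 25.46071.

25.4607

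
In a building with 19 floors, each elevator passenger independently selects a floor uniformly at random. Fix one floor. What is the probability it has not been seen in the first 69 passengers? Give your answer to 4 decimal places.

On each passenger the fixed floor fails to appear with probability 18/19.
P(still missing after 69) = (18/19)^69 = 0.02398.

0.0240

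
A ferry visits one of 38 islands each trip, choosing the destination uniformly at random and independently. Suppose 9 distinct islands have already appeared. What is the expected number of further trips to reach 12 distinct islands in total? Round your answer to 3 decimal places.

The wait to go from k to k+1 distinct islands is geometric with mean 38/(38-k).
Sum over k = 9,...,11: E = 38/29 + 38/28 + 38/27 = 4.0749.

4.075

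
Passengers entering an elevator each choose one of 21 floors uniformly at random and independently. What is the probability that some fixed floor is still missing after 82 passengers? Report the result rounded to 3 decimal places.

0.018

On each passenger the fixed floor fails to appear with probability 20/21.
P(still missing after 82) = (20/21)^82 = 0.0183.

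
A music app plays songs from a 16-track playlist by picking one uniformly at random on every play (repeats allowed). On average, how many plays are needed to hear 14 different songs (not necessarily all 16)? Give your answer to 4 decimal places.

30.0917

With k distinct songs already seen, the next new one arrives after an expected 16/(16-k) plays.
Sum over k = 0,...,13: E = 16/16 + 16/15 + 16/14 + ... + 16/4 + 16/3 = 30.09166.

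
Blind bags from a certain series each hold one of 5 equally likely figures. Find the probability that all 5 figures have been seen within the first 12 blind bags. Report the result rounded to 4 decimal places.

0.6780

By inclusion–exclusion over which figures are missing,
P(all seen) = Σ_{j=0}^{5} (-1)^j C(5,j)((5-j)/5)^12
= 1.00000 - 0.34360 + 0.02177 - 0.00017 + 0.00000 - 0.00000
= 0.67800.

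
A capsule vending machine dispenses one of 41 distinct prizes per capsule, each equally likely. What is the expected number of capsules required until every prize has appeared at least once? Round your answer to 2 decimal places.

176.42

After k distinct prizes have appeared, the next capsule gives a new one with probability (41-k)/41, so the expected wait for the (k+1)-th is 41/(41-k).
E[T] = 41/41 + 41/40 + 41/39 + ... + 41/2 + 41/1 = 41·H_{41}.
H_{41} = 4.303, so E[T] = 176.420.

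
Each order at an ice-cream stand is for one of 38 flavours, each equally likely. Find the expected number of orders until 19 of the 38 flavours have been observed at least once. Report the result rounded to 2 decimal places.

25.85

With k distinct flavours already seen, the next new one arrives after an expected 38/(38-k) orders.
Sum over k = 0,...,18: E = 38/38 + 38/37 + 38/36 + ... + 38/21 + 38/20 = 25.846.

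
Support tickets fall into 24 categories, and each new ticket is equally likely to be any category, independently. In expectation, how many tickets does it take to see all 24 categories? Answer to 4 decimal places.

Split into phases: going from k distinct to k+1 distinct takes on average 24/(24-k) tickets.
E[T] = 24/24 + 24/23 + 24/22 + ... + 24/2 + 24/1 = 24·H_{24}.
H_{24} = 3.77596, so E[T] = 90.62300.

90.6230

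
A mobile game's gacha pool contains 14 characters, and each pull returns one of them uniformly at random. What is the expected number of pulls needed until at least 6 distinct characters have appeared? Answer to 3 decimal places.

With k distinct characters already seen, the next new one arrives after an expected 14/(14-k) pulls.
Sum over k = 0,...,5: E = 14/14 + 14/13 + 14/12 + 14/11 + 14/10 + 14/9 = 7.4719.

7.472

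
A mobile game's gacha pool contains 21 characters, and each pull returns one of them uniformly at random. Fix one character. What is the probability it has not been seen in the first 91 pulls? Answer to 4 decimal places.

0.0118

On each pull the fixed character fails to appear with probability 20/21.
P(still missing after 91) = (20/21)^91 = 0.01180.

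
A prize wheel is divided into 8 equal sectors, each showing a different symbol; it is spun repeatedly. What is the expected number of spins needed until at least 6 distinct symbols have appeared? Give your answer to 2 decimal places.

9.74

Going from k to k+1 distinct takes a geometric number of spins with mean 8/(8-k).
Sum over k = 0,...,5: E = 8/8 + 8/7 + 8/6 + 8/5 + 8/4 + 8/3 = 9.743.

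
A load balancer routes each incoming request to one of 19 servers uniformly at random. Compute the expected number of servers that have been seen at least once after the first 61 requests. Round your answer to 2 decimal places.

18.30

For each server, P(seen in 61 requests) = 1 - (18/19)^61 = 0.963.
By linearity of expectation, E[distinct seen] = 19·(1 - (18/19)^61) = 18.298.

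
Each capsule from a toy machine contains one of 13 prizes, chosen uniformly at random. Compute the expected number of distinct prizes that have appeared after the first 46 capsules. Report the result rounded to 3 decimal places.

For each prize, P(seen in 46 capsules) = 1 - (12/13)^46 = 0.9748.
By linearity of expectation, E[distinct seen] = 13·(1 - (12/13)^46) = 12.6727.

12.673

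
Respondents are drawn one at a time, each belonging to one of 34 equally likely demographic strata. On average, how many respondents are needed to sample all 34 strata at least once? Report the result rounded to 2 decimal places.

After k distinct strata have appeared, the next respondent gives a new one with probability (34-k)/34, so the expected wait for the (k+1)-th is 34/(34-k).
E[T] = 34/34 + 34/33 + 34/32 + ... + 34/2 + 34/1 = 34·H_{34}.
H_{34} = 4.118, so E[T] = 140.019.

140.02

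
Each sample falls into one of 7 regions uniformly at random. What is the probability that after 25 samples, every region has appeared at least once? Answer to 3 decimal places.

By inclusion–exclusion over which regions are missing,
P(all seen) = Σ_{j=0}^{7} (-1)^j C(7,j)((7-j)/7)^25
= 1.0000 - 0.1484 + 0.0047 - 0.0000 + 0.0000 - 0.0000 + 0.0000 - 0.0000
= 0.8562.

0.856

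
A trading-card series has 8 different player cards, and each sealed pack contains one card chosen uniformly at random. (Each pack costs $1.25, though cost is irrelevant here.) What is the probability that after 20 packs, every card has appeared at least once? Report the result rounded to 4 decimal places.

0.5306

Let A_i be the event that card i is missing after 20 packs. By inclusion–exclusion on the A_i,
P(all seen) = Σ_{j=0}^{8} (-1)^j C(8,j)((8-j)/8)^20
= 1.00000 - 0.55367 + 0.08879 - 0.00463 + 0.00007 - 0.00000 + 0.00000 - 0.00000 + 0.00000
= 0.53056.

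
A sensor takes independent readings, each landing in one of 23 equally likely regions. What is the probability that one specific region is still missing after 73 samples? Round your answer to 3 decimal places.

0.039

Each sample misses the fixed region with probability (23-1)/23 = 22/23, independently.
P(still missing after 73) = (22/23)^73 = 0.0390.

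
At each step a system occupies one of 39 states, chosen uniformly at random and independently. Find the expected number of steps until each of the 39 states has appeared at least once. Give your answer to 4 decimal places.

Split into phases: going from k distinct to k+1 distinct takes on average 39/(39-k) steps.
E[T] = 39/39 + 39/38 + 39/37 + ... + 39/2 + 39/1 = 39·H_{39}.
H_{39} = 4.25354, so E[T] = 165.88818.

165.8882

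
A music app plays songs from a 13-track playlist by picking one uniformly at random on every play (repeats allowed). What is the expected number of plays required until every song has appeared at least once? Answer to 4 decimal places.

41.3417

Split into phases: going from k distinct to k+1 distinct takes on average 13/(13-k) plays.
E[T] = 13/13 + 13/12 + 13/11 + ... + 13/2 + 13/1 = 13·H_{13}.
H_{13} = 3.18013, so E[T] = 41.34174.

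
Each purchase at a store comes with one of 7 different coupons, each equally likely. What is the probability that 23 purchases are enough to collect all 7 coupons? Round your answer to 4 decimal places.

By inclusion–exclusion over which coupons are missing,
P(all seen) = Σ_{j=0}^{7} (-1)^j C(7,j)((7-j)/7)^23
= 1.00000 - 0.20199 + 0.00915 - 0.00009 + 0.00000 - 0.00000 + 0.00000 - 0.00000
= 0.80707.

0.8071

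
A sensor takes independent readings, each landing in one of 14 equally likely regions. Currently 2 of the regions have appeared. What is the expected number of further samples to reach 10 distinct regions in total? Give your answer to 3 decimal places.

14.278

With k distinct regions already seen, the next new one takes an expected 14/(14-k) samples.
Sum over k = 2,...,9: E = 14/12 + 14/11 + 14/10 + ... + 14/6 + 14/5 = 14.2783.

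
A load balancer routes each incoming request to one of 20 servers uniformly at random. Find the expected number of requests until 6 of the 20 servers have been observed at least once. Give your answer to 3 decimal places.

6.924

With k distinct servers already seen, the next new one arrives after an expected 20/(20-k) requests.
Sum over k = 0,...,5: E = 20/20 + 20/19 + 20/18 + 20/17 + 20/16 + 20/15 = 6.9235.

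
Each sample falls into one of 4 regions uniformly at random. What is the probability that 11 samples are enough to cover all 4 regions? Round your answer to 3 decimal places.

0.834

Let A_i be the event that region i is missing after 11 samples. By inclusion–exclusion on the A_i,
P(all seen) = Σ_{j=0}^{4} (-1)^j C(4,j)((4-j)/4)^11
= 1.0000 - 0.1689 + 0.0029 - 0.0000 + 0.0000
= 0.8340.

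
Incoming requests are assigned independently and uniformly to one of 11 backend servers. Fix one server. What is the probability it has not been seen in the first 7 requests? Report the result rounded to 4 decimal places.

0.5132

Each request misses the fixed server with probability (11-1)/11 = 10/11, independently.
P(still missing after 7) = (10/11)^7 = 0.51316.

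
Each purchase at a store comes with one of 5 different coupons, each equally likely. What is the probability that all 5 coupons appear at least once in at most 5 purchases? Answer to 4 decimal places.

By inclusion–exclusion over which coupons are missing,
P(all seen) = Σ_{j=0}^{5} (-1)^j C(5,j)((5-j)/5)^5
= 1.00000 - 1.63840 + 0.77760 - 0.10240 + 0.00160 - 0.00000
= 0.03840.

0.0384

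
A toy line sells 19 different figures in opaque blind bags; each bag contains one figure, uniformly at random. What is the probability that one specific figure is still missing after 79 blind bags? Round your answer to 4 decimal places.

On each blind bag the fixed figure fails to appear with probability 18/19.
P(still missing after 79) = (18/19)^79 = 0.01396.

0.0140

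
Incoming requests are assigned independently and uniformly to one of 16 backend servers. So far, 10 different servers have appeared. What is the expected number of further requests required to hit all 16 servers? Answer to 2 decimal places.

39.20

From k distinct to k+1 distinct takes on average 16/(16-k) requests.
Sum over k = 10,...,15: E = 16/6 + 16/5 + 16/4 + 16/3 + 16/2 + 16/1 = 39.200.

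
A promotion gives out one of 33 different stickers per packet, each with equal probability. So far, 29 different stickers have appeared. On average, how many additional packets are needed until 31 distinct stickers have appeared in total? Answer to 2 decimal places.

The wait to go from k to k+1 distinct stickers is geometric with mean 33/(33-k).
Sum over k = 29,...,30: E = 33/4 + 33/3 = 19.250.

19.25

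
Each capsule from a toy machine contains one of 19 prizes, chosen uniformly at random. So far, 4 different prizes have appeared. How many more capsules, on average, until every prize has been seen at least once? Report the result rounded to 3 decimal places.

63.046

With k distinct prizes already seen, the next new one takes an expected 19/(19-k) capsules.
Sum over k = 4,...,18: E = 19/15 + 19/14 + 19/13 + ... + 19/2 + 19/1 = 63.0464.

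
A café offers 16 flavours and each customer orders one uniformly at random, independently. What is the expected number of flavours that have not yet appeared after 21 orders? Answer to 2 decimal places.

4.13

For each flavour, P(unseen after 21) = (15/16)^21 = 0.258.
By linearity of expectation, E[unseen] = 16·(15/16)^21 = 4.126.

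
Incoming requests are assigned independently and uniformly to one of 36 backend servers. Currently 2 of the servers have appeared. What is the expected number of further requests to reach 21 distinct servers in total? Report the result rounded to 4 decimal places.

28.7993

The wait to go from k to k+1 distinct servers is geometric with mean 36/(36-k).
Sum over k = 2,...,20: E = 36/34 + 36/33 + 36/32 + ... + 36/17 + 36/16 = 28.79932.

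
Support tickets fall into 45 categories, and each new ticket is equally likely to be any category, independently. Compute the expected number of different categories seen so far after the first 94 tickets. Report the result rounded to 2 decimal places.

For each category, P(seen in 94 tickets) = 1 - (44/45)^94 = 0.879.
By linearity of expectation, E[distinct seen] = 45·(1 - (44/45)^94) = 39.558.

39.56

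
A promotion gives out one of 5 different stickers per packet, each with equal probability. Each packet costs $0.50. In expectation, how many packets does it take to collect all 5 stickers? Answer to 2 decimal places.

The wait to go from k to k+1 distinct stickers is geometric with mean 5/(5-k).
E[T] = 5/5 + 5/4 + 5/3 + 5/2 + 5/1 = 5·H_{5}.
H_{5} = 2.283, so E[T] = 11.417.

11.42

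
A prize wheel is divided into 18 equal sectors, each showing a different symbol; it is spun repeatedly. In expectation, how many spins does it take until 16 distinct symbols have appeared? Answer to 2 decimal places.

35.91

With k distinct symbols already seen, the next new one arrives after an expected 18/(18-k) spins.
Sum over k = 0,...,15: E = 18/18 + 18/17 + 18/16 + ... + 18/4 + 18/3 = 35.912.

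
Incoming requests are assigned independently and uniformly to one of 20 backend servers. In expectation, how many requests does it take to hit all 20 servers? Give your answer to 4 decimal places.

After k distinct servers have appeared, the next request gives a new one with probability (20-k)/20, so the expected wait for the (k+1)-th is 20/(20-k).
E[T] = 20/20 + 20/19 + 20/18 + ... + 20/2 + 20/1 = 20·H_{20}.
H_{20} = 3.59774, so E[T] = 71.95479.

71.9548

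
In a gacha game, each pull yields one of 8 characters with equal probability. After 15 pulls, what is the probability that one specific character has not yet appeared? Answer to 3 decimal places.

0.135

Each pull misses the fixed character with probability (8-1)/8 = 7/8, independently.
P(still missing after 15) = (7/8)^15 = 0.1349.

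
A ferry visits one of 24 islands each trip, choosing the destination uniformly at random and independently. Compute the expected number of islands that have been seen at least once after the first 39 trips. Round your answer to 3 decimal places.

For each island, P(seen in 39 trips) = 1 - (23/24)^39 = 0.8098.
By linearity of expectation, E[distinct seen] = 24·(1 - (23/24)^39) = 19.4359.

19.436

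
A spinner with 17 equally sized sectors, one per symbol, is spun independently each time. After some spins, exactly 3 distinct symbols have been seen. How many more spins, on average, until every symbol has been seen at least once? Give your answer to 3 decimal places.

55.277

With k distinct symbols already seen, the next new one takes an expected 17/(17-k) spins.
Sum over k = 3,...,16: E = 17/14 + 17/13 + 17/12 + ... + 17/2 + 17/1 = 55.2766.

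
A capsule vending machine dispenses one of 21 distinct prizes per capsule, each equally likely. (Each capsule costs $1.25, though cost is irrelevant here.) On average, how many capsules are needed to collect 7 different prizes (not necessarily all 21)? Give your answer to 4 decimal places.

8.2697

Going from k to k+1 distinct takes a geometric number of capsules with mean 21/(21-k).
Sum over k = 0,...,6: E = 21/21 + 21/20 + 21/19 + ... + 21/16 + 21/15 = 8.26972.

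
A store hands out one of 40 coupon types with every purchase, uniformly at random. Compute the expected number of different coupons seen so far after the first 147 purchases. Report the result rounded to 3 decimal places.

For each coupon, P(seen in 147 purchases) = 1 - (39/40)^147 = 0.9758.
By linearity of expectation, E[distinct seen] = 40·(1 - (39/40)^147) = 39.0323.

39.032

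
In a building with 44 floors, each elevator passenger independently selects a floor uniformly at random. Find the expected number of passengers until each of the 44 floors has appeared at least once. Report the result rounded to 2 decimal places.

After k distinct floors have appeared, the next passenger gives a new one with probability (44-k)/44, so the expected wait for the (k+1)-th is 44/(44-k).
E[T] = 44/44 + 44/43 + 44/42 + ... + 44/2 + 44/1 = 44·H_{44}.
H_{44} = 4.373, so E[T] = 192.400.

192.40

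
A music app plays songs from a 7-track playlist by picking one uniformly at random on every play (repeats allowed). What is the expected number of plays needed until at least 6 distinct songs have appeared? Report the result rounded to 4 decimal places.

With k distinct songs already seen, the next new one arrives after an expected 7/(7-k) plays.
Sum over k = 0,...,5: E = 7/7 + 7/6 + 7/5 + 7/4 + 7/3 + 7/2 = 11.15000.

11.1500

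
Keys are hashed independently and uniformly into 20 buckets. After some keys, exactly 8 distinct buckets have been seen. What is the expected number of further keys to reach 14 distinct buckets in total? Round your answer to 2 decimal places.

13.06

From k distinct to k+1 distinct takes on average 20/(20-k) keys.
Sum over k = 8,...,13: E = 20/12 + 20/11 + 20/10 + 20/9 + 20/8 + 20/7 = 13.064.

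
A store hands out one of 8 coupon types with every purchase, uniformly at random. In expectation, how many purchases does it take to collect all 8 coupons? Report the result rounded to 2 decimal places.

21.74

Split into phases: going from k distinct to k+1 distinct takes on average 8/(8-k) purchases.
E[T] = 8/8 + 8/7 + 8/6 + ... + 8/2 + 8/1 = 8·H_{8}.
H_{8} = 2.718, so E[T] = 21.743.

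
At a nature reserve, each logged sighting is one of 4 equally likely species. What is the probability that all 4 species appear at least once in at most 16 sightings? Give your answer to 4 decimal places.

Let A_i be the event that species i is missing after 16 sightings. By inclusion–exclusion on the A_i,
P(all seen) = Σ_{j=0}^{4} (-1)^j C(4,j)((4-j)/4)^16
= 1.00000 - 0.04009 + 0.00009 - 0.00000 + 0.00000
= 0.96000.

0.9600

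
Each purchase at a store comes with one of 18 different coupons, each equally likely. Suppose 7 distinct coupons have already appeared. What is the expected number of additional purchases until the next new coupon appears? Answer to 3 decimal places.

1.636

The number of purchases until the next new coupon is geometric with success probability 11/18, so its mean is 18/11.
E = 18/11 = 1.6364.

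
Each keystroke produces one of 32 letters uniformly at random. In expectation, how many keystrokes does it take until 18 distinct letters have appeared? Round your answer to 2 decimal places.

25.82

Going from k to k+1 distinct takes a geometric number of keystrokes with mean 32/(32-k).
Sum over k = 0,...,17: E = 32/32 + 32/31 + 32/30 + ... + 32/16 + 32/15 = 25.822.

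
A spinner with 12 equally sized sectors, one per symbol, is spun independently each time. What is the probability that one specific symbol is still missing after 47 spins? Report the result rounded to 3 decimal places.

On each spin the fixed symbol fails to appear with probability 11/12.
P(still missing after 47) = (11/12)^47 = 0.0167.

0.017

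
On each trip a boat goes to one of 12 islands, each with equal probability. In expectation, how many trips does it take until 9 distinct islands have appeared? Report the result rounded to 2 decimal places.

Going from k to k+1 distinct takes a geometric number of trips with mean 12/(12-k).
Sum over k = 0,...,8: E = 12/12 + 12/11 + 12/10 + ... + 12/5 + 12/4 = 15.239.

15.24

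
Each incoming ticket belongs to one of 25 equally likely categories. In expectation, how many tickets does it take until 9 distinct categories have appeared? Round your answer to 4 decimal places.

With k distinct categories already seen, the next new one arrives after an expected 25/(25-k) tickets.
Sum over k = 0,...,8: E = 25/25 + 25/24 + 25/23 + ... + 25/18 + 25/17 = 10.88073.

10.8807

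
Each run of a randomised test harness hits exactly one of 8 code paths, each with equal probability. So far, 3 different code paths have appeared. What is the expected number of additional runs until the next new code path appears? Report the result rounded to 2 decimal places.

Each run yields a new code path with probability (8-3)/8 = 5/8, so the wait is geometric with mean 8/5.
E = 8/5 = 1.600.

1.60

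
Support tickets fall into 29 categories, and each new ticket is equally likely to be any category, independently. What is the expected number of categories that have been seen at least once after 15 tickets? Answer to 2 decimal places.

11.87

For each category, P(seen in 15 tickets) = 1 - (28/29)^15 = 0.409.
By linearity of expectation, E[distinct seen] = 29·(1 - (28/29)^15) = 11.868.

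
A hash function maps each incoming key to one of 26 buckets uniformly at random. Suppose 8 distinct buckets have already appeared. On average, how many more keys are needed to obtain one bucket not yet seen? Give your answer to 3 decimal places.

1.444

Each key yields a new bucket with probability (26-8)/26 = 18/26, so the wait is geometric with mean 26/18.
E = 26/18 = 1.4444.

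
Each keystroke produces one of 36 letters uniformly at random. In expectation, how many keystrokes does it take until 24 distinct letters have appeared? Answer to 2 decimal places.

With k distinct letters already seen, the next new one arrives after an expected 36/(36-k) keystrokes.
Sum over k = 0,...,23: E = 36/36 + 36/35 + 36/34 + ... + 36/14 + 36/13 = 38.569.

38.57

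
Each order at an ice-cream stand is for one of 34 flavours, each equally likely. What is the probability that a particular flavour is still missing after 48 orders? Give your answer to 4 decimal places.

0.2386

On each order the fixed flavour fails to appear with probability 33/34.
P(still missing after 48) = (33/34)^48 = 0.23861.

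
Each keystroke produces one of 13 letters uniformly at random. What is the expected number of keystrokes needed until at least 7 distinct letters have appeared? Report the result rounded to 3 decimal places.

Going from k to k+1 distinct takes a geometric number of keystrokes with mean 13/(13-k).
Sum over k = 0,...,6: E = 13/13 + 13/12 + 13/11 + ... + 13/8 + 13/7 = 9.4917.

9.492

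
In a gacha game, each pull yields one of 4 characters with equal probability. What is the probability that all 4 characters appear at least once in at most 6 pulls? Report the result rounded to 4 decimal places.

Let A_i be the event that character i is missing after 6 pulls. By inclusion–exclusion on the A_i,
P(all seen) = Σ_{j=0}^{4} (-1)^j C(4,j)((4-j)/4)^6
= 1.00000 - 0.71191 + 0.09375 - 0.00098 + 0.00000
= 0.38086.

0.3809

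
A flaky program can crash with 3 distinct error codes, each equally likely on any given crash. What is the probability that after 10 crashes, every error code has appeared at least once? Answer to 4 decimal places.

By inclusion–exclusion over which error codes are missing,
P(all seen) = Σ_{j=0}^{3} (-1)^j C(3,j)((3-j)/3)^10
= 1.00000 - 0.05202 + 0.00005 - 0.00000
= 0.94803.

0.9480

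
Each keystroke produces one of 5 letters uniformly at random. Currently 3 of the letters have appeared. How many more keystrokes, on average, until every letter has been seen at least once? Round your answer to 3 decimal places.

7.500

From k distinct to k+1 distinct takes on average 5/(5-k) keystrokes.
Sum over k = 3,...,4: E = 5/2 + 5/1 = 7.5000.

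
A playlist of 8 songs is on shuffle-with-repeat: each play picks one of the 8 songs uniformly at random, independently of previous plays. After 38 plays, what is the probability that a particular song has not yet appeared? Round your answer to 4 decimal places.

0.0063

On each play the fixed song fails to appear with probability 7/8.
P(still missing after 38) = (7/8)^38 = 0.00626.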